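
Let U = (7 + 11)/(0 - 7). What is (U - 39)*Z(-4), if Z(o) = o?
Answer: 1164/7 ≈ 166.29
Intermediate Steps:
U = -18/7 (U = 18/(-7) = 18*(-⅐) = -18/7 ≈ -2.5714)
(U - 39)*Z(-4) = (-18/7 - 39)*(-4) = -291/7*(-4) = 1164/7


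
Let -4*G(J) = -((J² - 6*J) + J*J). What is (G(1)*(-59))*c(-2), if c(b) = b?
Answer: -118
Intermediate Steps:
G(J) = J²/2 - 3*J/2 (G(J) = -(-1)*((J² - 6*J) + J*J)/4 = -(-1)*((J² - 6*J) + J²)/4 = -(-1)*(-6*J + 2*J²)/4 = -(-2*J² + 6*J)/4 = J²/2 - 3*J/2)
(G(1)*(-59))*c(-2) = (((½)*1*(-3 + 1))*(-59))*(-2) = (((½)*1*(-2))*(-59))*(-2) = -1*(-59)*(-2) = 59*(-2) = -118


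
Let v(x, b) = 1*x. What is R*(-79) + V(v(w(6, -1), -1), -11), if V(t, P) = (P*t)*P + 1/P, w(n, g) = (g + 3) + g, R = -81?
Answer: 71719/11 ≈ 6519.9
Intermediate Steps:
w(n, g) = 3 + 2*g (w(n, g) = (3 + g) + g = 3 + 2*g)
v(x, b) = x
V(t, P) = 1/P + t*P² (V(t, P) = t*P² + 1/P = 1/P + t*P²)
R*(-79) + V(v(w(6, -1), -1), -11) = -81*(-79) + (1 + (3 + 2*(-1))*(-11)³)/(-11) = 6399 - (1 + (3 - 2)*(-1331))/11 = 6399 - (1 + 1*(-1331))/11 = 6399 - (1 - 1331)/11 = 6399 - 1/11*(-1330) = 6399 + 1330/11 = 71719/11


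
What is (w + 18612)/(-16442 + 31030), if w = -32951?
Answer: -14339/14588 ≈ -0.98293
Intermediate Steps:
(w + 18612)/(-16442 + 31030) = (-32951 + 18612)/(-16442 + 31030) = -14339/14588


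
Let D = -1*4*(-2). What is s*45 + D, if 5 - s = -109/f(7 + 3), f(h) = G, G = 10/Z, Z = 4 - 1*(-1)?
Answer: 5371/2 ≈ 2685.5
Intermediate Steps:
D = 8 (D = -4*(-2) = 8)
Z = 5 (Z = 4 + 1 = 5)
G = 2 (G = 10/5 = 10*(1/5) = 2)
f(h) = 2
s = 119/2 (s = 5 - (-109)/2 = 5 - 1*(-109/2) = 5 + 109/2 = 119/2 ≈ 59.500)
s*45 + D = (119/2)*45 + 8 = 5355/2 + 8 = 5371/2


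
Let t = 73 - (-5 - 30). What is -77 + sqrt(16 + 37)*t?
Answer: -77 + 108*sqrt(53) ≈ 709.25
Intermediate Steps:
t = 108 (t = 73 - 1*(-35) = 73 + 35 = 108)
-77 + sqrt(16 + 37)*t = -77 + sqrt(16 + 37)*108 = -77 + sqrt(53)*108 = -77 + 108*sqrt(53)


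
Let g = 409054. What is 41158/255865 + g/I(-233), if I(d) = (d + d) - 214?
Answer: -615497731/1023460 ≈ -601.39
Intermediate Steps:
I(d) = -214 + 2*d (I(d) = 2*d - 214 = -214 + 2*d)
41158/255865 + g/I(-233) = 41158/255865 + 409054/(-214 + 2*(-233)) = 41158*(1/255865) + 409054/(-214 - 466) = 41158/255865 + 409054/(-680) = 41158/255865 + 409054*(-1/680) = 41158/255865 - 12031/20 = -615497731/1023460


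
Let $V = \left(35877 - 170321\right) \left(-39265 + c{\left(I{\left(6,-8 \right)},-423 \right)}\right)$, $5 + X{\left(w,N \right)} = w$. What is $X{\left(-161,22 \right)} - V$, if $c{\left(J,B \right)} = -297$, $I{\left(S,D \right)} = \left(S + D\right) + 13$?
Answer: $-5318873694$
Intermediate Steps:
$I{\left(S,D \right)} = 13 + D + S$ ($I{\left(S,D \right)} = \left(D + S\right) + 13 = 13 + D + S$)
$X{\left(w,N \right)} = -5 + w$
$V = 5318873528$ ($V = \left(35877 - 170321\right) \left(-39265 - 297\right) = \left(-134444\right) \left(-39562\right) = 5318873528$)
$X{\left(-161,22 \right)} - V = \left(-5 - 161\right) - 5318873528 = -166 - 5318873528 = -5318873694$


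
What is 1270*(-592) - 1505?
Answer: -753345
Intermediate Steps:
1270*(-592) - 1505 = -751840 - 1505 = -753345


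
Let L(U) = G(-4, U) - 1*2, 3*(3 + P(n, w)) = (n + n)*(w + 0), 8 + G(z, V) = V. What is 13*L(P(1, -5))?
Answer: -637/3 ≈ -212.33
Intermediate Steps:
G(z, V) = -8 + V
P(n, w) = -3 + 2*n*w/3 (P(n, w) = -3 + ((n + n)*(w + 0))/3 = -3 + ((2*n)*w)/3 = -3 + (2*n*w)/3 = -3 + 2*n*w/3)
L(U) = -10 + U (L(U) = (-8 + U) - 1*2 = (-8 + U) - 2 = -10 + U)
13*L(P(1, -5)) = 13*(-10 + (-3 + (⅔)*1*(-5))) = 13*(-10 + (-3 - 10/3)) = 13*(-10 - 19/3) = 13*(-49/3) = -637/3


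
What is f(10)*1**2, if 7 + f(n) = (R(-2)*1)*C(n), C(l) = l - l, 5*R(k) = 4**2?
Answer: -7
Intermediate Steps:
R(k) = 16/5 (R(k) = (1/5)*4**2 = (1/5)*16 = 16/5)
C(l) = 0
f(n) = -7 (f(n) = -7 + ((16/5)*1)*0 = -7 + (16/5)*0 = -7 + 0 = -7)
f(10)*1**2 = -7*1**2 = -7*1 = -7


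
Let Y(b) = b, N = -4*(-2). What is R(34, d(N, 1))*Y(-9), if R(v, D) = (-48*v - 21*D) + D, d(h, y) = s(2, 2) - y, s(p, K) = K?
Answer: 14868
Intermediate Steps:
N = 8
d(h, y) = 2 - y
R(v, D) = -48*v - 20*D
R(34, d(N, 1))*Y(-9) = (-48*34 - 20*(2 - 1*1))*(-9) = (-1632 - 20*(2 - 1))*(-9) = (-1632 - 20*1)*(-9) = (-1632 - 20)*(-9) = -1652*(-9) = 14868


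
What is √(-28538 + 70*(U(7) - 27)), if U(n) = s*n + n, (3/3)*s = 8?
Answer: I*√26018 ≈ 161.3*I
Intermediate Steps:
s = 8
U(n) = 9*n (U(n) = 8*n + n = 9*n)
√(-28538 + 70*(U(7) - 27)) = √(-28538 + 70*(9*7 - 27)) = √(-28538 + 70*(63 - 27)) = √(-28538 + 70*36) = √(-28538 + 2520) = √(-26018) = I*√26018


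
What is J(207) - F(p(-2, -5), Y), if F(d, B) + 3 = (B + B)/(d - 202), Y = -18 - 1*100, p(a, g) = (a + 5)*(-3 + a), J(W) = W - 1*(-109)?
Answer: 68987/217 ≈ 317.91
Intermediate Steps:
J(W) = 109 + W (J(W) = W + 109 = 109 + W)
p(a, g) = (-3 + a)*(5 + a) (p(a, g) = (5 + a)*(-3 + a) = (-3 + a)*(5 + a))
Y = -118 (Y = -18 - 100 = -118)
F(d, B) = -3 + 2*B/(-202 + d) (F(d, B) = -3 + (B + B)/(d - 202) = -3 + (2*B)/(-202 + d) = -3 + 2*B/(-202 + d))
J(207) - F(p(-2, -5), Y) = (109 + 207) - (606 - 3*(-15 + (-2)² + 2*(-2)) + 2*(-118))/(-202 + (-15 + (-2)² + 2*(-2))) = 316 - (606 - 3*(-15 + 4 - 4) - 236)/(-202 + (-15 + 4 - 4)) = 316 - (606 - 3*(-15) - 236)/(-202 - 15) = 316 - (606 + 45 - 236)/(-217) = 316 - (-1)*415/217 = 316 - 1*(-415/217) = 316 + 415/217 = 68987/217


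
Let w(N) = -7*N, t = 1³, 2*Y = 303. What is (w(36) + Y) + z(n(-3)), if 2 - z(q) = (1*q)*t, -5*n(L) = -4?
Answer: -993/10 ≈ -99.300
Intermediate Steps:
Y = 303/2 (Y = (½)*303 = 303/2 ≈ 151.50)
n(L) = ⅘ (n(L) = -⅕*(-4) = ⅘)
t = 1
z(q) = 2 - q (z(q) = 2 - 1*q = 2 - q)
(w(36) + Y) + z(n(-3)) = (-7*36 + 303/2) + (2 - 1*⅘) = (-252 + 303/2) + (2 - ⅘) = -201/2 + 6/5 = -993/10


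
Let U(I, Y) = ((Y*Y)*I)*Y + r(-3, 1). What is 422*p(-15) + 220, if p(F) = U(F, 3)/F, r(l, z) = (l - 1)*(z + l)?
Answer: 170834/15 ≈ 11389.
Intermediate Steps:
r(l, z) = (-1 + l)*(l + z)
U(I, Y) = 8 + I*Y³ (U(I, Y) = ((Y*Y)*I)*Y + ((-3)² - 1*(-3) - 1*1 - 3*1) = (Y²*I)*Y + (9 + 3 - 1 - 3) = (I*Y²)*Y + 8 = I*Y³ + 8 = 8 + I*Y³)
p(F) = (8 + 27*F)/F (p(F) = (8 + F*3³)/F = (8 + F*27)/F = (8 + 27*F)/F)
422*p(-15) + 220 = 422*(27 + 8/(-15)) + 220 = 422*(27 + 8*(-1/15)) + 220 = 422*(27 - 8/15) + 220 = 422*(397/15) + 220 = 167534/15 + 220 = 170834/15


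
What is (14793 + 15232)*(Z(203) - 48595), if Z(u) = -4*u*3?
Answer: -1532205775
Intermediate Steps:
Z(u) = -12*u
(14793 + 15232)*(Z(203) - 48595) = (14793 + 15232)*(-12*203 - 48595) = 30025*(-2436 - 48595) = 30025*(-51031) = -1532205775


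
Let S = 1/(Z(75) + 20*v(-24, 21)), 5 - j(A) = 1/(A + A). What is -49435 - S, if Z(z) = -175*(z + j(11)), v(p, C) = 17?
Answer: -14847555053/300345 ≈ -49435.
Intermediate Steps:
j(A) = 5 - 1/(2*A) (j(A) = 5 - 1/(A + A) = 5 - 1/(2*A))
Z(z) = -19075/22 - 175*z (Z(z) = -175*(z + (5 - 1/2/11)) = -175*(z + (5 - 1/2*1/11)) = -175*(z + (5 - 1/22)) = -175*(z + 109/22) = -175*(109/22 + z) = -19075/22 - 175*z)
S = -22/300345 (S = 1/((-19075/22 - 175*75) + 20*17) = 1/((-19075/22 - 13125) + 340) = 1/(-307825/22 + 340) = 1/(-300345/22) = -22/300345 ≈ -7.3249e-5)
-49435 - S = -49435 - 1*(-22/300345) = -49435 + 22/300345 = -14847555053/300345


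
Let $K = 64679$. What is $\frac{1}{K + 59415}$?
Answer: $\frac{1}{124094} \approx 8.0584 \cdot 10^{-6}$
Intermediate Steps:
$\frac{1}{K + 59415} = \frac{1}{64679 + 59415} = \frac{1}{124094}$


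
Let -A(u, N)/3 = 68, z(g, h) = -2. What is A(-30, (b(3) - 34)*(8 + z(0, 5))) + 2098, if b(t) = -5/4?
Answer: 1894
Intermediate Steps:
b(t) = -5/4 (b(t) = -5*¼ = -5/4)
A(u, N) = -204 (A(u, N) = -3*68 = -204)
A(-30, (b(3) - 34)*(8 + z(0, 5))) + 2098 = -204 + 2098 = 1894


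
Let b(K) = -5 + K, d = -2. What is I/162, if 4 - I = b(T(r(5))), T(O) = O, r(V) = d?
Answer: 11/162 ≈ 0.067901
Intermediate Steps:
r(V) = -2
I = 11 (I = 4 - (-5 - 2) = 4 - 1*(-7) = 4 + 7 = 11)
I/162 = 11/162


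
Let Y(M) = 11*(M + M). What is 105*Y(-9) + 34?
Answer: -20756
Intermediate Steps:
Y(M) = 22*M (Y(M) = 11*(2*M) = 22*M)
105*Y(-9) + 34 = 105*(22*(-9)) + 34 = 105*(-198) + 34 = -20790 + 34 = -20756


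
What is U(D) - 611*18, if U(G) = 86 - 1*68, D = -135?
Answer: -10980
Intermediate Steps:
U(G) = 18 (U(G) = 86 - 68 = 18)
U(D) - 611*18 = 18 - 611*18 = 18 - 1*10998 = 18 - 10998 = -10980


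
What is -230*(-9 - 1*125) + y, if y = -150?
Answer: 30670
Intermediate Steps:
-230*(-9 - 1*125) + y = -230*(-9 - 1*125) - 150 = -230*(-9 - 125) - 150 = -230*(-134) - 150 = 30820 - 150 = 30670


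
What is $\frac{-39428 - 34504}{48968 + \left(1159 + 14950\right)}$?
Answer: $- \frac{73932}{65077} \approx -1.1361$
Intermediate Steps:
$\frac{-39428 - 34504}{48968 + \left(1159 + 14950\right)} = - \frac{73932}{48968 + 16109} = - \frac{73932}{65077}$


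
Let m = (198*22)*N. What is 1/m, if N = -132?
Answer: -1/574992 ≈ -1.7392e-6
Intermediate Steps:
m = -574992 (m = (198*22)*(-132) = 4356*(-132) = -574992)
1/m = 1/(-574992) = -1/574992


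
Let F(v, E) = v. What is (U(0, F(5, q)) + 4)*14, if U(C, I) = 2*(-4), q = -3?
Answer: -56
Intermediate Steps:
U(C, I) = -8
(U(0, F(5, q)) + 4)*14 = (-8 + 4)*14 = -4*14 = -56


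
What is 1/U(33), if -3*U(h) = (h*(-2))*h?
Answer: 1/726 ≈ 0.0013774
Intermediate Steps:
U(h) = 2*h²/3 (U(h) = -h*(-2)*h/3 = -(-2*h)*h/3 = -(-2)*h²/3 = 2*h²/3)
1/U(33) = 1/((⅔)*33²) = 1/((⅔)*1089) = 1/726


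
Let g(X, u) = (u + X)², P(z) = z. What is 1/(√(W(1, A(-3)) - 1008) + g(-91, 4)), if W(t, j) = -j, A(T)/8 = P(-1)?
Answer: 7569/57290761 - 10*I*√10/57290761 ≈ 0.00013212 - 5.5197e-7*I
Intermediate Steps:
A(T) = -8 (A(T) = 8*(-1) = -8)
g(X, u) = (X + u)²
1/(√(W(1, A(-3)) - 1008) + g(-91, 4)) = 1/(√(-1*(-8) - 1008) + (-91 + 4)²) = 1/(√(8 - 1008) + (-87)²) = 1/(√(-1000) + 7569) = 1/(10*I*√10 + 7569) = 1/(7569 + 10*I*√10)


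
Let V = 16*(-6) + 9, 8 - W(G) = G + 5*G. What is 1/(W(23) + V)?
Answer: -1/217 ≈ -0.0046083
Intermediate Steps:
W(G) = 8 - 6*G (W(G) = 8 - (G + 5*G) = 8 - 6*G)
V = -87 (V = -96 + 9 = -87)
1/(W(23) + V) = 1/((8 - 6*23) - 87) = 1/((8 - 138) - 87) = 1/(-130 - 87) = 1/(-217) = -1/217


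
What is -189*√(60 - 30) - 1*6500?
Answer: -6500 - 189*√30 ≈ -7535.2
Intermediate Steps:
-189*√(60 - 30) - 1*6500 = -189*√30 - 6500 = -6500 - 189*√30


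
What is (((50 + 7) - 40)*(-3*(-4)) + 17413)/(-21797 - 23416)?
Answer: -17617/45213 ≈ -0.38964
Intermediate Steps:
(((50 + 7) - 40)*(-3*(-4)) + 17413)/(-21797 - 23416) = ((57 - 40)*12 + 17413)/(-45213) = (17*12 + 17413)*(-1/45213) = (204 + 17413)*(-1/45213) = 17617*(-1/45213) = -17617/45213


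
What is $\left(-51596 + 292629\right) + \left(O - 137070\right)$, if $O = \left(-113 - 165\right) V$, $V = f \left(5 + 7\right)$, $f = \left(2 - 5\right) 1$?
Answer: $113971$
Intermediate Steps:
$f = -3$ ($f = \left(2 - 5\right) 1 = \left(-3\right) 1 = -3$)
$V = -36$ ($V = - 3 \left(5 + 7\right) = \left(-3\right) 12 = -36$)
$O = 10008$ ($O = \left(-113 - 165\right) \left(-36\right) = \left(-278\right) \left(-36\right) = 10008$)
$\left(-51596 + 292629\right) + \left(O - 137070\right) = \left(-51596 + 292629\right) + \left(10008 - 137070\right) = 241033 - 127062 = 113971$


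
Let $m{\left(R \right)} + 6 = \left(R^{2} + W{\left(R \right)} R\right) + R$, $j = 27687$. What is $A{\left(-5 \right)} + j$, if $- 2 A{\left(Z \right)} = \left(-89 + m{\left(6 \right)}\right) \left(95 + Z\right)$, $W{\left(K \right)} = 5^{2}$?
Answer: $23322$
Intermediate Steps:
$W{\left(K \right)} = 25$
$m{\left(R \right)} = -6 + R^{2} + 26 R$ ($m{\left(R \right)} = -6 + \left(\left(R^{2} + 25 R\right) + R\right) = -6 + \left(R^{2} + 26 R\right) = -6 + R^{2} + 26 R$)
$A{\left(Z \right)} = - \frac{9215}{2} - \frac{97 Z}{2}$ ($A{\left(Z \right)} = - \frac{\left(-89 + \left(-6 + 6^{2} + 26 \cdot 6\right)\right) \left(95 + Z\right)}{2} = - \frac{\left(-89 + \left(-6 + 36 + 156\right)\right) \left(95 + Z\right)}{2} = - \frac{\left(-89 + 186\right) \left(95 + Z\right)}{2} = - \frac{97 \left(95 + Z\right)}{2} = - \frac{9215 + 97 Z}{2} = - \frac{9215}{2} - \frac{97 Z}{2}$)
$A{\left(-5 \right)} + j = \left(- \frac{9215}{2} - - \frac{485}{2}\right) + 27687 = \left(- \frac{9215}{2} + \frac{485}{2}\right) + 27687 = -4365 + 27687 = 23322$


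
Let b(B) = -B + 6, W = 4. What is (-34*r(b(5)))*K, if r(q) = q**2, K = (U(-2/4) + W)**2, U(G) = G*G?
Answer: -4913/8 ≈ -614.13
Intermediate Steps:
U(G) = G**2
b(B) = 6 - B
K = 289/16 (K = ((-2/4)**2 + 4)**2 = ((-2*1/4)**2 + 4)**2 = ((-1/2)**2 + 4)**2 = (1/4 + 4)**2 = (17/4)**2 = 289/16 ≈ 18.063)
(-34*r(b(5)))*K = -34*(6 - 1*5)**2*(289/16) = -34*(6 - 5)**2*(289/16) = -34*1**2*(289/16) = -34*1*(289/16) = -34*289/16 = -4913/8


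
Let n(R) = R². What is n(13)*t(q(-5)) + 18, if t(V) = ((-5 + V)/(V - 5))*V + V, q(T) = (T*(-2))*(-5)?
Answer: -16882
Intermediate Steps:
q(T) = 10*T (q(T) = -2*T*(-5) = 10*T)
t(V) = 2*V (t(V) = ((-5 + V)/(-5 + V))*V + V = 1*V + V = V + V = 2*V)
n(13)*t(q(-5)) + 18 = 13²*(2*(10*(-5))) + 18 = 169*(2*(-50)) + 18 = 169*(-100) + 18 = -16900 + 18 = -16882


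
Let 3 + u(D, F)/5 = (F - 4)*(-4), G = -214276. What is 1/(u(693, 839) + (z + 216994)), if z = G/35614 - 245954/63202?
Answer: 562719007/112695224483576 ≈ 4.9933e-6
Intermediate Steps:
u(D, F) = 65 - 20*F (u(D, F) = -15 + 5*((F - 4)*(-4)) = -15 + 5*((-4 + F)*(-4)) = -15 + 5*(16 - 4*F) = -15 + (80 - 20*F) = 65 - 20*F)
z = -5575519377/562719007 (z = -214276/35614 - 245954/63202 = -214276*1/35614 - 245954*1/63202 = -107138/17807 - 122977/31601 = -5575519377/562719007 ≈ -9.9082)
1/(u(693, 839) + (z + 216994)) = 1/((65 - 20*839) + (-5575519377/562719007 + 216994)) = 1/((65 - 16780) + 122101072685581/562719007) = 1/(-16715 + 122101072685581/562719007) = 1/(112695224483576/562719007) = 562719007/112695224483576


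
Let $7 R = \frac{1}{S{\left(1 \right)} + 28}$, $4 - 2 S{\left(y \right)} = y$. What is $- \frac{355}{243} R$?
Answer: $- \frac{710}{100359} \approx -0.0070746$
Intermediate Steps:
$S{\left(y \right)} = 2 - \frac{y}{2}$
$R = \frac{2}{413}$ ($R = \frac{1}{7 \left(\left(2 - \frac{1}{2}\right) + 28\right)} = \frac{1}{7 \left(\frac{3}{2} + 28\right)} = \frac{1}{7 \cdot \frac{59}{2}} = \frac{1}{7} \cdot \frac{2}{59} = \frac{2}{413} \approx 0.0048426$)
$- \frac{355}{243} R = - \frac{355}{243} \cdot \frac{2}{413} = \left(-355\right) \frac{1}{243} \cdot \frac{2}{413} = \left(- \frac{355}{243}\right) \frac{2}{413} = - \frac{710}{100359}$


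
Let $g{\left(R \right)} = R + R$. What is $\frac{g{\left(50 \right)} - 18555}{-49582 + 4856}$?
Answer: $\frac{18455}{44726} \approx 0.41262$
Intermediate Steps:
$g{\left(R \right)} = 2 R$
$\frac{g{\left(50 \right)} - 18555}{-49582 + 4856} = \frac{2 \cdot 50 - 18555}{-49582 + 4856} = \frac{100 - 18555}{-44726} = \left(-18455\right) \left(- \frac{1}{44726}\right) = \frac{18455}{44726}$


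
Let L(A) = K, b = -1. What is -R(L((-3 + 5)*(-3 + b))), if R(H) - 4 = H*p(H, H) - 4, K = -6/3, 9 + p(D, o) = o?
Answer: -22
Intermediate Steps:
p(D, o) = -9 + o
K = -2 (K = -6*⅓ = -2)
L(A) = -2
R(H) = H*(-9 + H) (R(H) = 4 + (H*(-9 + H) - 4) = 4 + (-4 + H*(-9 + H)) = H*(-9 + H))
-R(L((-3 + 5)*(-3 + b))) = -(-2)*(-9 - 2) = -(-2)*(-11) = -1*22 = -22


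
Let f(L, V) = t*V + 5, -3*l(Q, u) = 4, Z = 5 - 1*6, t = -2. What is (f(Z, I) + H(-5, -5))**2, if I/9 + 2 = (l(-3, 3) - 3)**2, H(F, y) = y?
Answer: 91204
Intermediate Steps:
Z = -1 (Z = 5 - 6 = -1)
l(Q, u) = -4/3 (l(Q, u) = -1/3*4 = -4/3)
I = 151 (I = -18 + 9*(-4/3 - 3)**2 = -18 + 9*(-13/3)**2 = -18 + 9*(169/9) = -18 + 169 = 151)
f(L, V) = 5 - 2*V (f(L, V) = -2*V + 5 = 5 - 2*V)
(f(Z, I) + H(-5, -5))**2 = ((5 - 2*151) - 5)**2 = ((5 - 302) - 5)**2 = (-297 - 5)**2 = (-302)**2 = 91204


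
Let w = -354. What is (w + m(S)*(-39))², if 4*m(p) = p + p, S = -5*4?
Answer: 1296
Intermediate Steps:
S = -20
m(p) = p/2 (m(p) = (p + p)/4 = (2*p)/4 = p/2)
(w + m(S)*(-39))² = (-354 + ((½)*(-20))*(-39))² = (-354 - 10*(-39))² = (-354 + 390)² = 36² = 1296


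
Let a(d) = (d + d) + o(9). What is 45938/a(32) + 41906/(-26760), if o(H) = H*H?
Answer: 122322451/388020 ≈ 315.25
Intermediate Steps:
o(H) = H**2
a(d) = 81 + 2*d (a(d) = (d + d) + 9**2 = 2*d + 81 = 81 + 2*d)
45938/a(32) + 41906/(-26760) = 45938/(81 + 2*32) + 41906/(-26760) = 45938/(81 + 64) + 41906*(-1/26760) = 45938/145 - 20953/13380 = 122322451/388020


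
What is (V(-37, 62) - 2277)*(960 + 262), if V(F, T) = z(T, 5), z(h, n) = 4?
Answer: -2777606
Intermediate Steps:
V(F, T) = 4
(V(-37, 62) - 2277)*(960 + 262) = (4 - 2277)*(960 + 262) = -2273*1222 = -2777606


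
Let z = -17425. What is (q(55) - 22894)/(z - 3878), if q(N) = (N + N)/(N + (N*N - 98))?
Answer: 34134899/31762773 ≈ 1.0747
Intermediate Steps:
q(N) = 2*N/(-98 + N + N²) (q(N) = (2*N)/(N + (N² - 98)) = (2*N)/(N + (-98 + N²)) = (2*N)/(-98 + N + N²) = 2*N/(-98 + N + N²))
(q(55) - 22894)/(z - 3878) = (2*55/(-98 + 55 + 55²) - 22894)/(-17425 - 3878) = (2*55/(-98 + 55 + 3025) - 22894)/(-21303) = (2*55/2982 - 22894)*(-1/21303) = (2*55*(1/2982) - 22894)*(-1/21303) = (55/1491 - 22894)*(-1/21303) = -34134899/1491*(-1/21303) = 34134899/31762773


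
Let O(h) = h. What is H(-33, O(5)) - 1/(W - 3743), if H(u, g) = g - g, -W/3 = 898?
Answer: 1/6437 ≈ 0.00015535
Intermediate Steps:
W = -2694 (W = -3*898 = -2694)
H(u, g) = 0
H(-33, O(5)) - 1/(W - 3743) = 0 - 1/(-2694 - 3743) = 0 - 1/(-6437) = 0 - 1*(-1/6437) = 0 + 1/6437 = 1/6437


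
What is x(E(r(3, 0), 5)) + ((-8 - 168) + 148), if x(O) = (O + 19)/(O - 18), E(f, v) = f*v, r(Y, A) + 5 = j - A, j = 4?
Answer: -658/23 ≈ -28.609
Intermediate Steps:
r(Y, A) = -1 - A (r(Y, A) = -5 + (4 - A) = -1 - A)
x(O) = (19 + O)/(-18 + O)
x(E(r(3, 0), 5)) + ((-8 - 168) + 148) = (19 + (-1 - 1*0)*5)/(-18 + (-1 - 1*0)*5) + ((-8 - 168) + 148) = (19 + (-1 + 0)*5)/(-18 + (-1 + 0)*5) + (-176 + 148) = (19 - 1*5)/(-18 - 1*5) - 28 = (19 - 5)/(-18 - 5) - 28 = 14/(-23) - 28 = -1/23*14 - 28 = -14/23 - 28 = -658/23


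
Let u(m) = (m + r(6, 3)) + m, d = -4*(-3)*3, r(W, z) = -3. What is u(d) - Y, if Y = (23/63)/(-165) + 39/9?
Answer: 672233/10395 ≈ 64.669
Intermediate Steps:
Y = 45022/10395 (Y = (23*(1/63))*(-1/165) + 39*(⅑) = (23/63)*(-1/165) + 13/3 = -23/10395 + 13/3 = 45022/10395 ≈ 4.3311)
d = 36 (d = 12*3 = 36)
u(m) = -3 + 2*m (u(m) = (m - 3) + m = (-3 + m) + m = -3 + 2*m)
u(d) - Y = (-3 + 2*36) - 1*45022/10395 = (-3 + 72) - 45022/10395 = 69 - 45022/10395 = 672233/10395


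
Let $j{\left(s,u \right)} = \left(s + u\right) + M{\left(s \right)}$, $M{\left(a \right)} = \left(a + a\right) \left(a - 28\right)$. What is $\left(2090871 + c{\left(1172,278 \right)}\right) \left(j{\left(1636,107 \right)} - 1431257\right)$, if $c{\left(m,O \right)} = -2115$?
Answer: $8003824743672$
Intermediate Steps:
$M{\left(a \right)} = 2 a \left(-28 + a\right)$
$j{\left(s,u \right)} = s + u + 2 s \left(-28 + s\right)$ ($j{\left(s,u \right)} = \left(s + u\right) + 2 s \left(-28 + s\right) = s + u + 2 s \left(-28 + s\right)$)
$\left(2090871 + c{\left(1172,278 \right)}\right) \left(j{\left(1636,107 \right)} - 1431257\right) = \left(2090871 - 2115\right) \left(\left(1636 + 107 + 2 \cdot 1636 \left(-28 + 1636\right)\right) - 1431257\right) = 2088756 \left(\left(1636 + 107 + 2 \cdot 1636 \cdot 1608\right) - 1431257\right) = 2088756 \left(\left(1636 + 107 + 5261376\right) - 1431257\right) = 2088756 \left(5263119 - 1431257\right) = 2088756 \cdot 3831862 = 8003824743672$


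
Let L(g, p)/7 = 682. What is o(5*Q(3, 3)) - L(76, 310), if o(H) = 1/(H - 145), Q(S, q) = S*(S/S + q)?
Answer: -405791/85 ≈ -4774.0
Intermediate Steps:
L(g, p) = 4774 (L(g, p) = 7*682 = 4774)
Q(S, q) = S*(1 + q)
o(H) = 1/(-145 + H)
o(5*Q(3, 3)) - L(76, 310) = 1/(-145 + 5*(3*(1 + 3))) - 1*4774 = 1/(-145 + 5*(3*4)) - 4774 = 1/(-145 + 5*12) - 4774 = 1/(-145 + 60) - 4774 = 1/(-85) - 4774 = -1/85 - 4774 = -405791/85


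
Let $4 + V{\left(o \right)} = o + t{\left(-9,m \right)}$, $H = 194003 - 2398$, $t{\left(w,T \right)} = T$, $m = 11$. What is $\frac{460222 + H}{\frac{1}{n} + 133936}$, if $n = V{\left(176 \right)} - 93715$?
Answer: $\frac{60966682964}{12527301951} \approx 4.8667$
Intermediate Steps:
$H = 191605$
$V{\left(o \right)} = 7 + o$ ($V{\left(o \right)} = -4 + \left(o + 11\right) = -4 + \left(11 + o\right) = 7 + o$)
$n = -93532$ ($n = \left(7 + 176\right) - 93715 = 183 - 93715 = -93532$)
$\frac{460222 + H}{\frac{1}{n} + 133936} = \frac{460222 + 191605}{\frac{1}{-93532} + 133936} = \frac{651827}{- \frac{1}{93532} + 133936} = \frac{651827}{\frac{12527301951}{93532}} = 651827 \cdot \frac{93532}{12527301951} = \frac{60966682964}{12527301951}$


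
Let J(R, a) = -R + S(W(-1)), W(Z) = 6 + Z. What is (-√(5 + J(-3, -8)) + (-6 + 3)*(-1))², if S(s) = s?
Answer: (-3 + √13)² ≈ 0.36669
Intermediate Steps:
J(R, a) = 5 - R (J(R, a) = -R + (6 - 1) = -R + 5 = 5 - R)
(-√(5 + J(-3, -8)) + (-6 + 3)*(-1))² = (-√(5 + (5 - 1*(-3))) + (-6 + 3)*(-1))² = (-√(5 + (5 + 3)) - 3*(-1))² = (-√(5 + 8) + 3)² = (-√13 + 3)² = (3 - √13)²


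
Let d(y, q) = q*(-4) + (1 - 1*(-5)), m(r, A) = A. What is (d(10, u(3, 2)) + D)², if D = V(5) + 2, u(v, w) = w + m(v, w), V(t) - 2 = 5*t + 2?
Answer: 441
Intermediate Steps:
V(t) = 4 + 5*t (V(t) = 2 + (5*t + 2) = 2 + (2 + 5*t) = 4 + 5*t)
u(v, w) = 2*w (u(v, w) = w + w = 2*w)
D = 31 (D = (4 + 5*5) + 2 = (4 + 25) + 2 = 29 + 2 = 31)
d(y, q) = 6 - 4*q (d(y, q) = -4*q + (1 + 5) = -4*q + 6 = 6 - 4*q)
(d(10, u(3, 2)) + D)² = ((6 - 8*2) + 31)² = ((6 - 4*4) + 31)² = ((6 - 16) + 31)² = (-10 + 31)² = 21² = 441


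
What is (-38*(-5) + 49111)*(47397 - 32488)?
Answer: 735028609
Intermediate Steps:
(-38*(-5) + 49111)*(47397 - 32488) = (190 + 49111)*14909 = 49301*14909 = 735028609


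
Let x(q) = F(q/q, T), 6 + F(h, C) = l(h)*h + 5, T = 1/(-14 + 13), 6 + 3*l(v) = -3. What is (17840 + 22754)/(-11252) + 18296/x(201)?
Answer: -25753621/5626 ≈ -4577.6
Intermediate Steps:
l(v) = -3 (l(v) = -2 + (1/3)*(-3) = -2 - 1 = -3)
T = -1 (T = 1/(-1) = -1)
F(h, C) = -1 - 3*h (F(h, C) = -6 + (-3*h + 5) = -6 + (5 - 3*h) = -1 - 3*h)
x(q) = -4 (x(q) = -1 - 3*q/q = -1 - 3*1 = -1 - 3 = -4)
(17840 + 22754)/(-11252) + 18296/x(201) = (17840 + 22754)/(-11252) + 18296/(-4) = 40594*(-1/11252) + 18296*(-1/4) = -20297/5626 - 4574 = -25753621/5626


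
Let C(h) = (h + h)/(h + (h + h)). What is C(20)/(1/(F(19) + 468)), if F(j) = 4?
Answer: 944/3 ≈ 314.67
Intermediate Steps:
C(h) = ⅔ (C(h) = (2*h)/(h + 2*h) = (2*h)/((3*h)) = (2*h)*(1/(3*h)) = ⅔)
C(20)/(1/(F(19) + 468)) = 2/(3*(1/(4 + 468))) = 2/(3*(1/472)) = (⅔)*472 = 944/3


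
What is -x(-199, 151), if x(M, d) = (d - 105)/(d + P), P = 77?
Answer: -23/114 ≈ -0.20175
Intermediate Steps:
x(M, d) = (-105 + d)/(77 + d) (x(M, d) = (d - 105)/(d + 77) = (-105 + d)/(77 + d))
-x(-199, 151) = -(-105 + 151)/(77 + 151) = -46/228 = -1*23/114 = -23/114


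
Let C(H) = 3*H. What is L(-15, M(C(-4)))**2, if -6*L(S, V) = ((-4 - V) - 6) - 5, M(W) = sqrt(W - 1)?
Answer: (15 + I*sqrt(13))**2/36 ≈ 5.8889 + 3.0046*I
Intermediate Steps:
M(W) = sqrt(-1 + W)
L(S, V) = 5/2 + V/6 (L(S, V) = -(((-4 - V) - 6) - 5)/6 = -((-10 - V) - 5)/6 = -(-15 - V)/6 = 5/2 + V/6)
L(-15, M(C(-4)))**2 = (5/2 + sqrt(-1 + 3*(-4))/6)**2 = (5/2 + sqrt(-1 - 12)/6)**2 = (5/2 + sqrt(-13)/6)**2 = (5/2 + (I*sqrt(13))/6)**2 = (5/2 + I*sqrt(13)/6)**2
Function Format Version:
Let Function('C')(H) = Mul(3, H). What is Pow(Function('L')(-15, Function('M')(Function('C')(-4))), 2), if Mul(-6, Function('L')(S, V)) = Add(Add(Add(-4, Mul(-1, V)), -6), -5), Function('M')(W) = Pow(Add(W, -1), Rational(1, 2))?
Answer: Mul(Rational(1, 36), Pow(Add(15, Mul(I, Pow(13, Rational(1, 2)))), 2)) ≈ Add(5.8889, Mul(3.0046, I))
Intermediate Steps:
Function('M')(W) = Pow(Add(-1, W), Rational(1, 2))
Function('L')(S, V) = Add(Rational(5, 2), Mul(Rational(1, 6), V)) (Function('L')(S, V) = Mul(Rational(-1, 6), Add(Add(Add(-4, Mul(-1, V)), -6), -5)) = Mul(Rational(-1, 6), Add(Add(-10, Mul(-1, V)), -5)) = Mul(Rational(-1, 6), Add(-15, Mul(-1, V))) = Add(Rational(5, 2), Mul(Rational(1, 6), V)))
Pow(Function('L')(-15, Function('M')(Function('C')(-4))), 2) = Pow(Add(Rational(5, 2), Mul(Rational(1, 6), Pow(Add(-1, Mul(3, -4)), Rational(1, 2)))), 2) = Pow(Add(Rational(5, 2), Mul(Rational(1, 6), Pow(Add(-1, -12), Rational(1, 2)))), 2) = Pow(Add(Rational(5, 2), Mul(Rational(1, 6), Pow(-13, Rational(1, 2)))), 2) = Pow(Add(Rational(5, 2), Mul(Rational(1, 6), Mul(I, Pow(13, Rational(1, 2))))), 2) = Pow(Add(Rational(5, 2), Mul(Rational(1, 6), I, Pow(13, Rational(1, 2)))), 2)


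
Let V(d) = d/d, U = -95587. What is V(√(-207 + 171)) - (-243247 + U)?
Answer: 338835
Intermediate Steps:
V(d) = 1
V(√(-207 + 171)) - (-243247 + U) = 1 - (-243247 - 95587) = 1 - 1*(-338834) = 1 + 338834 = 338835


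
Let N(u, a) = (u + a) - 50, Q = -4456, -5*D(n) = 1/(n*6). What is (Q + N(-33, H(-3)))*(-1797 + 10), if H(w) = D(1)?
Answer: 243337577/30 ≈ 8.1113e+6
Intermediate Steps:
D(n) = -1/(30*n) (D(n) = -1/(5*n*6) = -1/(30*n))
H(w) = -1/30 (H(w) = -1/30/1 = -1/30*1 = -1/30)
N(u, a) = -50 + a + u (N(u, a) = (a + u) - 50 = -50 + a + u)
(Q + N(-33, H(-3)))*(-1797 + 10) = (-4456 + (-50 - 1/30 - 33))*(-1797 + 10) = (-4456 - 2491/30)*(-1787) = -136171/30*(-1787) = 243337577/30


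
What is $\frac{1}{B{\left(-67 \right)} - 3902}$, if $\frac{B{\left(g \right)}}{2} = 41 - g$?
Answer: $- \frac{1}{3686} \approx -0.0002713$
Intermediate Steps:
$B{\left(g \right)} = 82 - 2 g$ ($B{\left(g \right)} = 2 \left(41 - g\right) = 82 - 2 g$)
$\frac{1}{B{\left(-67 \right)} - 3902} = \frac{1}{\left(82 - -134\right) - 3902} = \frac{1}{\left(82 + 134\right) - 3902} = \frac{1}{216 - 3902} = \frac{1}{-3686} = - \frac{1}{3686}$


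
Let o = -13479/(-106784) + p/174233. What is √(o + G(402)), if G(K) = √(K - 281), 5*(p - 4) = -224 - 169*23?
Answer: 3*√668367437434804800190/23256620840 ≈ 3.3349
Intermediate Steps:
p = -4091/5 (p = 4 + (-224 - 169*23)/5 = 4 + (-224 - 3887)/5 = 4 + (⅕)*(-4111) = 4 - 4111/5 = -4091/5 ≈ -818.20)
G(K) = √(-281 + K)
o = 11305579691/93026483360 (o = -13479/(-106784) - 4091/5/174233 = -13479*(-1/106784) - 4091/5*1/174233 = 13479/106784 - 4091/871165 = 11305579691/93026483360 ≈ 0.12153)
√(o + G(402)) = √(11305579691/93026483360 + √(-281 + 402)) = √(11305579691/93026483360 + √121) = √(11305579691/93026483360 + 11) = √(1034596896651/93026483360) = 3*√668367437434804800190/23256620840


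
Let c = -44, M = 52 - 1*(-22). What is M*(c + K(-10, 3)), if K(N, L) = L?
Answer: -3034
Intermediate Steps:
M = 74 (M = 52 + 22 = 74)
M*(c + K(-10, 3)) = 74*(-44 + 3) = 74*(-41) = -3034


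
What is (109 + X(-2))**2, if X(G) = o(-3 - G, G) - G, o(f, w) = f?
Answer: 12100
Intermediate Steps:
X(G) = -3 - 2*G (X(G) = (-3 - G) - G = -3 - 2*G)
(109 + X(-2))**2 = (109 + (-3 - 2*(-2)))**2 = (109 + (-3 + 4))**2 = (109 + 1)**2 = 110**2 = 12100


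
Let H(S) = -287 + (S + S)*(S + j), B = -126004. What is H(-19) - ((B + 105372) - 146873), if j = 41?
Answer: 166382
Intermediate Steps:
H(S) = -287 + 2*S*(41 + S) (H(S) = -287 + (S + S)*(S + 41) = -287 + (2*S)*(41 + S) = -287 + 2*S*(41 + S))
H(-19) - ((B + 105372) - 146873) = (-287 + 2*(-19)**2 + 82*(-19)) - ((-126004 + 105372) - 146873) = (-287 + 2*361 - 1558) - (-20632 - 146873) = (-287 + 722 - 1558) - 1*(-167505) = -1123 + 167505 = 166382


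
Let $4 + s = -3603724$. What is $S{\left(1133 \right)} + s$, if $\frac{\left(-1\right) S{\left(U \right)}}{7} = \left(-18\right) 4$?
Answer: $-3603224$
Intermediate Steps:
$S{\left(U \right)} = 504$ ($S{\left(U \right)} = - 7 \left(\left(-18\right) 4\right) = \left(-7\right) \left(-72\right) = 504$)
$s = -3603728$ ($s = -4 - 3603724 = -3603728$)
$S{\left(1133 \right)} + s = 504 - 3603728 = -3603224$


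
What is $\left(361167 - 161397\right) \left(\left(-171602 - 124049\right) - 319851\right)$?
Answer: $-122958834540$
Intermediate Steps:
$\left(361167 - 161397\right) \left(\left(-171602 - 124049\right) - 319851\right) = 199770 \left(\left(-171602 - 124049\right) - 319851\right) = 199770 \left(-295651 - 319851\right) = 199770 \left(-615502\right) = -122958834540$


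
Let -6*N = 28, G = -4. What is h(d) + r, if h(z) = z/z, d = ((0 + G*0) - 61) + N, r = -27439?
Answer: -27438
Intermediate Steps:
N = -14/3 (N = -1/6*28 = -14/3 ≈ -4.6667)
d = -197/3 (d = ((0 - 4*0) - 61) - 14/3 = ((0 + 0) - 61) - 14/3 = (0 - 61) - 14/3 = -61 - 14/3 = -197/3 ≈ -65.667)
h(z) = 1
h(d) + r = 1 - 27439 = -27438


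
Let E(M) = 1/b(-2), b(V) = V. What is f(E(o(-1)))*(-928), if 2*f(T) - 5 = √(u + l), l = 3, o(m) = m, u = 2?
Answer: -2320 - 464*√5 ≈ -3357.5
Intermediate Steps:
E(M) = -½ (E(M) = 1/(-2) = -½)
f(T) = 5/2 + √5/2 (f(T) = 5/2 + √(2 + 3)/2 = 5/2 + √5/2)
f(E(o(-1)))*(-928) = (5/2 + √5/2)*(-928) = -2320 - 464*√5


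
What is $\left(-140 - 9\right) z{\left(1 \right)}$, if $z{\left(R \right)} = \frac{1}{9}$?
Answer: $- \frac{149}{9} \approx -16.556$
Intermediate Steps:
$z{\left(R \right)} = \frac{1}{9}$
$\left(-140 - 9\right) z{\left(1 \right)} = \left(-140 - 9\right) \frac{1}{9} = \left(-149\right) \frac{1}{9} = - \frac{149}{9}$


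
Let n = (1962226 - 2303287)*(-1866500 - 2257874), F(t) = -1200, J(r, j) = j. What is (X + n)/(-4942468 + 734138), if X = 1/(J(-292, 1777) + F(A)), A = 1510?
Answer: -811644620709679/2428206410 ≈ -3.3426e+5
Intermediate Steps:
X = 1/577 (X = 1/(1777 - 1200) = 1/577 ≈ 0.0017331)
n = 1406663120814 (n = -341061*(-4124374) = 1406663120814)
(X + n)/(-4942468 + 734138) = (1/577 + 1406663120814)/(-4942468 + 734138) = (811644620709679/577)/(-4208330) = (811644620709679/577)*(-1/4208330) = -811644620709679/2428206410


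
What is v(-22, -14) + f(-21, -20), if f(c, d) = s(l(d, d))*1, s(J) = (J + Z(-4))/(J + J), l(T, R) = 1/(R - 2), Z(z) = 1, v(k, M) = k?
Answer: -65/2 ≈ -32.500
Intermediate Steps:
l(T, R) = 1/(-2 + R)
s(J) = (1 + J)/(2*J) (s(J) = (J + 1)/(J + J) = (1 + J)/((2*J)) = (1 + J)*(1/(2*J)) = (1 + J)/(2*J))
f(c, d) = (1 + 1/(-2 + d))*(-2 + d)/2 (f(c, d) = ((1 + 1/(-2 + d))/(2*(1/(-2 + d))))*1 = ((-2 + d)*(1 + 1/(-2 + d))/2)*1 = ((1 + 1/(-2 + d))*(-2 + d)/2)*1 = (1 + 1/(-2 + d))*(-2 + d)/2)
v(-22, -14) + f(-21, -20) = -22 + (-½ + (½)*(-20)) = -22 + (-½ - 10) = -22 - 21/2 = -65/2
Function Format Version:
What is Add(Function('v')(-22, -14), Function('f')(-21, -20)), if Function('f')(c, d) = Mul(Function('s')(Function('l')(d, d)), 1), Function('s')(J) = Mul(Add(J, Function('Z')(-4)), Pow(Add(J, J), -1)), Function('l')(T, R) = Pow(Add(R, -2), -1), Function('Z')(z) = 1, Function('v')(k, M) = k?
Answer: Rational(-65, 2) ≈ -32.500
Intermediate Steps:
Function('l')(T, R) = Pow(Add(-2, R), -1)
Function('s')(J) = Mul(Rational(1, 2), Pow(J, -1), Add(1, J)) (Function('s')(J) = Mul(Add(J, 1), Pow(Add(J, J), -1)) = Mul(Add(1, J), Pow(Mul(2, J), -1)) = Mul(Add(1, J), Mul(Rational(1, 2), Pow(J, -1))) = Mul(Rational(1, 2), Pow(J, -1), Add(1, J)))
Function('f')(c, d) = Mul(Rational(1, 2), Add(1, Pow(Add(-2, d), -1)), Add(-2, d)) (Function('f')(c, d) = Mul(Mul(Rational(1, 2), Pow(Pow(Add(-2, d), -1), -1), Add(1, Pow(Add(-2, d), -1))), 1) = Mul(Mul(Rational(1, 2), Add(-2, d), Add(1, Pow(Add(-2, d), -1))), 1) = Mul(Mul(Rational(1, 2), Add(1, Pow(Add(-2, d), -1)), Add(-2, d)), 1) = Mul(Rational(1, 2), Add(1, Pow(Add(-2, d), -1)), Add(-2, d)))
Add(Function('v')(-22, -14), Function('f')(-21, -20)) = Add(-22, Add(Rational(-1, 2), Mul(Rational(1, 2), -20))) = Add(-22, Add(Rational(-1, 2), -10)) = Add(-22, Rational(-21, 2)) = Rational(-65, 2)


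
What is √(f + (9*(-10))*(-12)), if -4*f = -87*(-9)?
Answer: 3*√393/2 ≈ 29.736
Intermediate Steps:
f = -783/4 (f = -(-87)*(-9)/4 = -¼*783 = -783/4 ≈ -195.75)
√(f + (9*(-10))*(-12)) = √(-783/4 + (9*(-10))*(-12)) = √(-783/4 - 90*(-12)) = √(-783/4 + 1080) = √(3537/4) = 3*√393/2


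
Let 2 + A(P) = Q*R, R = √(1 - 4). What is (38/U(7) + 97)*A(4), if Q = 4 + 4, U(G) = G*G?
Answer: -9582/49 + 38328*I*√3/49 ≈ -195.55 + 1354.8*I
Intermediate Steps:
U(G) = G²
R = I*√3 (R = √(-3) = I*√3 ≈ 1.732*I)
Q = 8
A(P) = -2 + 8*I*√3 (A(P) = -2 + 8*(I*√3) = -2 + 8*I*√3)
(38/U(7) + 97)*A(4) = (38/(7²) + 97)*(-2 + 8*I*√3) = (38/49 + 97)*(-2 + 8*I*√3) = 4791*(-2 + 8*I*√3)/49 = -9582/49 + 38328*I*√3/49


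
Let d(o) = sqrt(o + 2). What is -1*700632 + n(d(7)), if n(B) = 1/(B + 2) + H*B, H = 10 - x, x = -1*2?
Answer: -3502979/5 ≈ -7.0060e+5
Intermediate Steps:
x = -2
d(o) = sqrt(2 + o)
H = 12 (H = 10 - 1*(-2) = 10 + 2 = 12)
n(B) = 1/(2 + B) + 12*B (n(B) = 1/(B + 2) + 12*B = 1/(2 + B) + 12*B)
-1*700632 + n(d(7)) = -1*700632 + (1 + 12*(sqrt(2 + 7))**2 + 24*sqrt(2 + 7))/(2 + sqrt(2 + 7)) = -700632 + (1 + 12*(sqrt(9))**2 + 24*sqrt(9))/(2 + sqrt(9)) = -700632 + (1 + 12*3**2 + 24*3)/(2 + 3) = -700632 + (1 + 12*9 + 72)/5 = -700632 + (1 + 108 + 72)/5 = -700632 + (1/5)*181 = -700632 + 181/5 = -3502979/5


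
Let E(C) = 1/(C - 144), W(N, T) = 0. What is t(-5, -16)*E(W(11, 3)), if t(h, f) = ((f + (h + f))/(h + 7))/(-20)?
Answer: -37/5760 ≈ -0.0064236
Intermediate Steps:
E(C) = 1/(-144 + C)
t(h, f) = -(h + 2*f)/(20*(7 + h)) (t(h, f) = ((f + (f + h))/(7 + h))*(-1/20) = ((h + 2*f)/(7 + h))*(-1/20) = -(h + 2*f)/(20*(7 + h)))
t(-5, -16)*E(W(11, 3)) = ((-1*(-5) - 2*(-16))/(20*(7 - 5)))/(-144 + 0) = ((1/20)*(5 + 32)/2)/(-144) = ((1/20)*(½)*37)*(-1/144) = (37/40)*(-1/144) = -37/5760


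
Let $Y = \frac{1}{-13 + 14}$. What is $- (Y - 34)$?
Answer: $33$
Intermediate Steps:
$Y = 1$ ($Y = 1^{-1} = 1$)
$- (Y - 34) = - (1 - 34) = \left(-1\right) \left(-33\right) = 33$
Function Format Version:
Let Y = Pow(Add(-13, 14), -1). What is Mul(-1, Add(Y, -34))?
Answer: 33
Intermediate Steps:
Y = 1 (Y = Pow(1, -1) = 1)
Mul(-1, Add(Y, -34)) = Mul(-1, Add(1, -34)) = Mul(-1, -33) = 33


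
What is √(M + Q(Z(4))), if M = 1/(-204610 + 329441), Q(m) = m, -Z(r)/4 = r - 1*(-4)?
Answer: I*√498648789121/124831 ≈ 5.6569*I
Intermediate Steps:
Z(r) = -16 - 4*r (Z(r) = -4*(r - 1*(-4)) = -4*(r + 4) = -4*(4 + r) = -16 - 4*r)
M = 1/124831 ≈ 8.0108e-6
√(M + Q(Z(4))) = √(1/124831 + (-16 - 4*4)) = √(1/124831 + (-16 - 16)) = √(1/124831 - 32) = √(-3994591/124831) = I*√498648789121/124831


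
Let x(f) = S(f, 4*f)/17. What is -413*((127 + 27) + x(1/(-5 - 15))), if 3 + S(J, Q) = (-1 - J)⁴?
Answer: -172853022573/2720000 ≈ -63549.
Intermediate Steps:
S(J, Q) = -3 + (-1 - J)⁴
x(f) = -3/17 + (1 + f)⁴/17 (x(f) = (-3 + (1 + f)⁴)/17 = (-3 + (1 + f)⁴)*(1/17) = -3/17 + (1 + f)⁴/17)
-413*((127 + 27) + x(1/(-5 - 15))) = -413*((127 + 27) + (-3/17 + (1 + 1/(-5 - 15))⁴/17)) = -413*(154 + (-3/17 + (1 + 1/(-20))⁴/17)) = -413*(154 + (-3/17 + (1 - 1/20)⁴/17)) = -413*(154 + (-3/17 + (19/20)⁴/17)) = -413*(154 + (-3/17 + (1/17)*(130321/160000))) = -413*(154 + (-3/17 + 130321/2720000)) = -413*(154 - 349679/2720000) = -413*418530321/2720000 = -172853022573/2720000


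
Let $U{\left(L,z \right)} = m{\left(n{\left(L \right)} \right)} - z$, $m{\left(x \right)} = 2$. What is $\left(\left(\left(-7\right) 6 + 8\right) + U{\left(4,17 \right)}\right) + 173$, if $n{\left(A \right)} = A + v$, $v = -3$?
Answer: $124$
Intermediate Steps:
$n{\left(A \right)} = -3 + A$ ($n{\left(A \right)} = A - 3 = -3 + A$)
$U{\left(L,z \right)} = 2 - z$
$\left(\left(\left(-7\right) 6 + 8\right) + U{\left(4,17 \right)}\right) + 173 = \left(\left(\left(-7\right) 6 + 8\right) + \left(2 - 17\right)\right) + 173 = \left(\left(-42 + 8\right) + \left(2 - 17\right)\right) + 173 = \left(-34 - 15\right) + 173 = -49 + 173 = 124$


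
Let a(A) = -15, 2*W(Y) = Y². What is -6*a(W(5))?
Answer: 90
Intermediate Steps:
W(Y) = Y²/2
-6*a(W(5)) = -6*(-15) = 90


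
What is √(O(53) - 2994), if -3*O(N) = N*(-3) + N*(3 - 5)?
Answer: I*√26151/3 ≈ 53.904*I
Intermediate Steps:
O(N) = 5*N/3 (O(N) = -(N*(-3) + N*(3 - 5))/3 = -(-3*N + N*(-2))/3 = -(-3*N - 2*N)/3 = -(-5)*N/3 = 5*N/3)
√(O(53) - 2994) = √((5/3)*53 - 2994) = √(265/3 - 2994) = √(-8717/3) = I*√26151/3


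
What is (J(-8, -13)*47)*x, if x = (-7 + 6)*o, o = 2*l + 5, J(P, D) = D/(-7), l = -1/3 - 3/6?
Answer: -6110/21 ≈ -290.95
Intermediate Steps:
l = -⅚ (l = -1*⅓ - 3*⅙ = -⅓ - ½ = -⅚ ≈ -0.83333)
J(P, D) = -D/7 (J(P, D) = D*(-⅐) = -D/7)
o = 10/3 (o = 2*(-⅚) + 5 = -5/3 + 5 = 10/3 ≈ 3.3333)
x = -10/3 (x = (-7 + 6)*(10/3) = -1*10/3 = -10/3 ≈ -3.3333)
(J(-8, -13)*47)*x = (-⅐*(-13)*47)*(-10/3) = ((13/7)*47)*(-10/3) = (611/7)*(-10/3) = -6110/21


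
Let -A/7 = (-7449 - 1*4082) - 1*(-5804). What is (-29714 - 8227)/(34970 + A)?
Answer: -37941/75059 ≈ -0.50548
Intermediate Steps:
A = 40089 (A = -7*((-7449 - 1*4082) - 1*(-5804)) = -7*((-7449 - 4082) + 5804) = -7*(-11531 + 5804) = -7*(-5727) = 40089)
(-29714 - 8227)/(34970 + A) = (-29714 - 8227)/(34970 + 40089) = -37941/75059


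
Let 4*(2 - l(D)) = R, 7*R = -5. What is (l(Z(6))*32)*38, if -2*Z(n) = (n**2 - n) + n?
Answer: 18544/7 ≈ 2649.1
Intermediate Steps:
Z(n) = -n**2/2 (Z(n) = -((n**2 - n) + n)/2 = -n**2/2)
R = -5/7 (R = (1/7)*(-5) = -5/7 ≈ -0.71429)
l(D) = 61/28 (l(D) = 2 - 1/4*(-5/7) = 2 + 5/28 = 61/28)
(l(Z(6))*32)*38 = ((61/28)*32)*38 = (488/7)*38 = 18544/7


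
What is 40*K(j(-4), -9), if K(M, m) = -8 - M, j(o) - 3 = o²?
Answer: -1080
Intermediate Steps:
j(o) = 3 + o²
40*K(j(-4), -9) = 40*(-8 - (3 + (-4)²)) = 40*(-8 - (3 + 16)) = 40*(-8 - 1*19) = 40*(-8 - 19) = 40*(-27) = -1080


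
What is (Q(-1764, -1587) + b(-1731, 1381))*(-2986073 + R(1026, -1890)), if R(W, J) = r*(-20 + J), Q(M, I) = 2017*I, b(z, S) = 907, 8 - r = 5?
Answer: 9573985009816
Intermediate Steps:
r = 3 (r = 8 - 1*5 = 8 - 5 = 3)
R(W, J) = -60 + 3*J (R(W, J) = 3*(-20 + J) = -60 + 3*J)
(Q(-1764, -1587) + b(-1731, 1381))*(-2986073 + R(1026, -1890)) = (2017*(-1587) + 907)*(-2986073 + (-60 + 3*(-1890))) = (-3200979 + 907)*(-2986073 + (-60 - 5670)) = -3200072*(-2986073 - 5730) = -3200072*(-2991803) = 9573985009816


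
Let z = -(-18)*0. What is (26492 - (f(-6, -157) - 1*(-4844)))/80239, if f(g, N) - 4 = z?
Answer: 21644/80239 ≈ 0.26974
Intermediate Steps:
z = 0 (z = -1*0 = 0)
f(g, N) = 4 (f(g, N) = 4 + 0 = 4)
(26492 - (f(-6, -157) - 1*(-4844)))/80239 = (26492 - (4 - 1*(-4844)))/80239 = (26492 - (4 + 4844))*(1/80239) = (26492 - 1*4848)*(1/80239) = (26492 - 4848)*(1/80239) = 21644*(1/80239) = 21644/80239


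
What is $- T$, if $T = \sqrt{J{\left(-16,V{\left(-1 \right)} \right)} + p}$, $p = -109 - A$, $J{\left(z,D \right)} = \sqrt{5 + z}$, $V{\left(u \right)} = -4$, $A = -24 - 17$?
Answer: $- \sqrt{-68 + i \sqrt{11}} \approx -0.20104 - 8.2487 i$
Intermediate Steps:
$A = -41$
$p = -68$ ($p = -109 - -41 = -109 + 41 = -68$)
$T = \sqrt{-68 + i \sqrt{11}}$ ($T = \sqrt{\sqrt{5 - 16} - 68} = \sqrt{\sqrt{-11} - 68} = \sqrt{i \sqrt{11} - 68} = \sqrt{-68 + i \sqrt{11}} \approx 0.201 + 8.2487 i$)
$- T = - \sqrt{-68 + i \sqrt{11}}$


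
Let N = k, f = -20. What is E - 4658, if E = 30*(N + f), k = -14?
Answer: -5678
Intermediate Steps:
N = -14
E = -1020 (E = 30*(-14 - 20) = 30*(-34) = -1020)
E - 4658 = -1020 - 4658 = -5678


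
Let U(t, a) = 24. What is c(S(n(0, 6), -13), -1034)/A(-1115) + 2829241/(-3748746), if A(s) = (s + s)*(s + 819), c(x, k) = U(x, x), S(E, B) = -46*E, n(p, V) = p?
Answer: -58357357168/77327258115 ≈ -0.75468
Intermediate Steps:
c(x, k) = 24
A(s) = 2*s*(819 + s) (A(s) = (2*s)*(819 + s) = 2*s*(819 + s))
c(S(n(0, 6), -13), -1034)/A(-1115) + 2829241/(-3748746) = 24/((2*(-1115)*(819 - 1115))) + 2829241/(-3748746) = 24/((2*(-1115)*(-296))) + 2829241*(-1/3748746) = 24/660080 - 2829241/3748746 = 24*(1/660080) - 2829241/3748746 = 3/82510 - 2829241/3748746 = -58357357168/77327258115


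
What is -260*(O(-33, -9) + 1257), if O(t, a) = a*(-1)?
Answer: -329160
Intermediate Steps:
O(t, a) = -a
-260*(O(-33, -9) + 1257) = -260*(-1*(-9) + 1257) = -260*(9 + 1257) = -260*1266 = -329160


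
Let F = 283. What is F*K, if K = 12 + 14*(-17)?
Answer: -63958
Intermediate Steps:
K = -226 (K = 12 - 238 = -226)
F*K = 283*(-226) = -63958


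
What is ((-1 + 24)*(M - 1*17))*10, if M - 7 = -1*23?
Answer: -7590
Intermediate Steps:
M = -16 (M = 7 - 1*23 = 7 - 23 = -16)
((-1 + 24)*(M - 1*17))*10 = ((-1 + 24)*(-16 - 1*17))*10 = (23*(-16 - 17))*10 = (23*(-33))*10 = -759*10 = -7590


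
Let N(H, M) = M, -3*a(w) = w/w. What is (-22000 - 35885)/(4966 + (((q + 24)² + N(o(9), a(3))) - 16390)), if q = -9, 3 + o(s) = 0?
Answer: 173655/33598 ≈ 5.1686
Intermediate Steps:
o(s) = -3 (o(s) = -3 + 0 = -3)
a(w) = -⅓ (a(w) = -w/(3*w) = -⅓*1 = -⅓)
(-22000 - 35885)/(4966 + (((q + 24)² + N(o(9), a(3))) - 16390)) = (-22000 - 35885)/(4966 + (((-9 + 24)² - ⅓) - 16390)) = -57885/(4966 + ((15² - ⅓) - 16390)) = -57885/(4966 + ((225 - ⅓) - 16390)) = -57885/(4966 + (674/3 - 16390)) = -57885/(4966 - 48496/3) = -57885/(-33598/3) = -57885*(-3/33598) = 173655/33598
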